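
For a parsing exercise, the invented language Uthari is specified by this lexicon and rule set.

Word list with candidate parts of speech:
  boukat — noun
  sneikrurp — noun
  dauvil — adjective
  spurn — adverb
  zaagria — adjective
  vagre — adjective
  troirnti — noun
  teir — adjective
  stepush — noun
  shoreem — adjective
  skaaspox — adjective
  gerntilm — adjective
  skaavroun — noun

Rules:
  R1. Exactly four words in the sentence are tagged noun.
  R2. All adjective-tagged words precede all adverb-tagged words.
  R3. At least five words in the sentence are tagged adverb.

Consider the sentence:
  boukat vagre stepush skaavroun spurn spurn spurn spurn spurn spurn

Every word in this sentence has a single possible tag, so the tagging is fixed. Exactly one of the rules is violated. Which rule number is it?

1

Fixed tagging: noun adjective noun noun adverb adverb adverb adverb adverb adverb.
Rule check: R1 fail, R2 pass, R3 pass.
Only rule 1 fails.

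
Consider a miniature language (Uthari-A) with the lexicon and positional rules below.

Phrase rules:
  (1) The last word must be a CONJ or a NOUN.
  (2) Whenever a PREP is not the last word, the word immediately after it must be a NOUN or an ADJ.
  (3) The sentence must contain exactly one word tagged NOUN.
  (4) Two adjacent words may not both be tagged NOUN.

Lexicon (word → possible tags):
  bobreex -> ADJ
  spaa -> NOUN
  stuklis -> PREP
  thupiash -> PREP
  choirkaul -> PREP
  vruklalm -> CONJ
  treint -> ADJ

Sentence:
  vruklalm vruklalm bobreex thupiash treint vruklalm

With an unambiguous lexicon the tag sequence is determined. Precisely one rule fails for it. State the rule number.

Fixed tagging: CONJ CONJ ADJ PREP ADJ CONJ.
Applying the rules: R1 pass, R2 pass, R3 fail, R4 pass.
Only rule 3 fails.

3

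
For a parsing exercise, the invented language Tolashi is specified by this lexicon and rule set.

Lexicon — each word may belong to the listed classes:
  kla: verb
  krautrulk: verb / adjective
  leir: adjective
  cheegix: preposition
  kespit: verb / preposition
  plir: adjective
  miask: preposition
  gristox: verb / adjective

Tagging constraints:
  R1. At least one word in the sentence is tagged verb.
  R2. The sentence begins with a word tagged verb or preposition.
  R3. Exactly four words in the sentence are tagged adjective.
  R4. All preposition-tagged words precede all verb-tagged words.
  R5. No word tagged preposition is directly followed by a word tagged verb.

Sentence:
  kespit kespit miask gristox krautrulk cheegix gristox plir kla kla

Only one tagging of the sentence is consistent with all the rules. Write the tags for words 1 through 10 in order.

preposition preposition preposition adjective adjective preposition adjective adjective verb verb

Candidates per position — 1:kespit {verb,preposition}; 2:kespit {verb,preposition}; 3:miask {preposition}; 4:gristox {verb,adjective}; 5:krautrulk {verb,adjective}; 6:cheegix {preposition}; 7:gristox {verb,adjective}; 8:plir {adjective}; 9:kla {verb}; 10:kla {verb}.
Word 1 cannot be verb — rule 4 would then fail for every completion. It is preposition.
Word 2 cannot be verb — rule 4 would then fail for every completion. It is preposition.
Word 4 cannot be verb — rule 3 would then fail for every completion. It is adjective.
Word 5 cannot be verb — rule 3 would then fail for every completion. It is adjective.
Word 7 cannot be verb — rule 3 would then fail for every completion. It is adjective.
So the tagging must be: preposition preposition preposition adjective adjective preposition adjective adjective verb verb.
Verifying each rule — rule 1 ok; rule 2 ok; rule 3 ok; rule 4 ok; rule 5 ok.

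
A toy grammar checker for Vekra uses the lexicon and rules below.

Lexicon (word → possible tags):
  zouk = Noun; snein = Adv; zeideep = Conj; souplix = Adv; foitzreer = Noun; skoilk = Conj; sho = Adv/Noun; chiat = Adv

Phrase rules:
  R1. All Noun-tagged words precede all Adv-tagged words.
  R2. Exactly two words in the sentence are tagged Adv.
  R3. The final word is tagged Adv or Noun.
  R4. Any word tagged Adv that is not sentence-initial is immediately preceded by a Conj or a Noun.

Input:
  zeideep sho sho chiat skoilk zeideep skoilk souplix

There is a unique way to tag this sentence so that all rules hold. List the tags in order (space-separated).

Conj Noun Noun Adv Conj Conj Conj Adv

Candidates per position — 1:zeideep {Conj}; 2:sho {Adv,Noun}; 3:sho {Adv,Noun}; 4:chiat {Adv}; 5:skoilk {Conj}; 6:zeideep {Conj}; 7:skoilk {Conj}; 8:souplix {Adv}.
Word 2 cannot be Adv — rule 2 would then fail for every completion. It is Noun.
Word 3 cannot be Adv — rule 2 would then fail for every completion. It is Noun.
The only consistent sequence is: Conj Noun Noun Adv Conj Conj Conj Adv.
Checking: rule 1 holds; rule 2 holds; rule 3 holds; rule 4 holds.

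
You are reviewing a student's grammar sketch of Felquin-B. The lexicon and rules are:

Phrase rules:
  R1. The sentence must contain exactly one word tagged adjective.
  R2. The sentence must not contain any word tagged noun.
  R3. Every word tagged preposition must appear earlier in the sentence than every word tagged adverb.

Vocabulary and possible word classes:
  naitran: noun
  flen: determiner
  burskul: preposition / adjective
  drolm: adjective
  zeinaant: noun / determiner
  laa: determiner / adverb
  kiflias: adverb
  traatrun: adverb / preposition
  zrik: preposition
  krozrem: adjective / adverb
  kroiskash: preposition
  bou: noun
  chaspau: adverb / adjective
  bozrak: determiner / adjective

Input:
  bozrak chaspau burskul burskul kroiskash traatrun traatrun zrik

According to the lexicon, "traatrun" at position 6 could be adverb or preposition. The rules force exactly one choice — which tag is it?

preposition

Candidates per position — 1:bozrak {determiner,adjective}; 2:chaspau {adverb,adjective}; 3:burskul {preposition,adjective}; 4:burskul {preposition,adjective}; 5:kroiskash {preposition}; 6:traatrun {adverb,preposition}; 7:traatrun {adverb,preposition}; 8:zrik {preposition}.
Word 2 cannot be adverb — rule 3 would then fail for every completion. It is adjective.
Word 3 cannot be adjective — rule 1 would then fail for every completion. It is preposition.
Word 4 cannot be adjective — rule 1 would then fail for every completion. It is preposition.
Word 6 cannot be adverb — rule 3 would then fail for every completion. It is preposition.
Word 7 cannot be adverb — rule 3 would then fail for every completion. It is preposition.
Word 1 cannot be adjective — rule 1 would then fail for every completion. It is determiner.
So the tagging must be: determiner adjective preposition preposition preposition preposition preposition preposition.
Checking: rule 1 ✓; rule 2 ✓; rule 3 ✓.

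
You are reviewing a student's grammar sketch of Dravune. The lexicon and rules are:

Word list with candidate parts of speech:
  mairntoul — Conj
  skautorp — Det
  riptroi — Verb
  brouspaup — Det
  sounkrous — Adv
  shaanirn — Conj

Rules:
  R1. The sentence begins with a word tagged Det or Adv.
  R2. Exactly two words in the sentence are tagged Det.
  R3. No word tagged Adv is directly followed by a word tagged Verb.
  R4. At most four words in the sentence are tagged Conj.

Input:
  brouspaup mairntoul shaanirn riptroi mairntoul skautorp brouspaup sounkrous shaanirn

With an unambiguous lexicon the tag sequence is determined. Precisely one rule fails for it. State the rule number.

2

Fixed tagging: Det Conj Conj Verb Conj Det Det Adv Conj.
Applying the rules: R1 pass, R2 fail, R3 pass, R4 pass.
Only rule 2 fails.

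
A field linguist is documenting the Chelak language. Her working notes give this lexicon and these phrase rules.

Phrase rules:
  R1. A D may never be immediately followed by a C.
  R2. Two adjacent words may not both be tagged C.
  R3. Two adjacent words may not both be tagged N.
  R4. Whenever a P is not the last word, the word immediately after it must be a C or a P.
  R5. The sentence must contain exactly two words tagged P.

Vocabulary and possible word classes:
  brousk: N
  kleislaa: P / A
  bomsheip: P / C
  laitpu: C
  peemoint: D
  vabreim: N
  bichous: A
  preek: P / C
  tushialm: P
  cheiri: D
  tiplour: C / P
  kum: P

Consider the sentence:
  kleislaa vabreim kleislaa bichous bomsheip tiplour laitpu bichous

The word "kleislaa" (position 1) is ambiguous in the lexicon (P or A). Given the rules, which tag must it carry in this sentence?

A

Candidates per position — 1:kleislaa {P,A}; 2:vabreim {N}; 3:kleislaa {P,A}; 4:bichous {A}; 5:bomsheip {P,C}; 6:tiplour {C,P}; 7:laitpu {C}; 8:bichous {A}.
Position 1: tagging it P would leave rule 4 unsatisfiable, so it must be A.
Position 3: tagging it P would leave rule 4 unsatisfiable, so it must be A.
Position 5: tagging it C would leave rule 5 unsatisfiable, so it must be P.
Position 6: tagging it C would leave rule 2 unsatisfiable, so it must be P.
The unique satisfying tagging is: A N A A P P C A.
Check: rule 1 holds; rule 2 holds; rule 3 holds; rule 4 holds; rule 5 holds.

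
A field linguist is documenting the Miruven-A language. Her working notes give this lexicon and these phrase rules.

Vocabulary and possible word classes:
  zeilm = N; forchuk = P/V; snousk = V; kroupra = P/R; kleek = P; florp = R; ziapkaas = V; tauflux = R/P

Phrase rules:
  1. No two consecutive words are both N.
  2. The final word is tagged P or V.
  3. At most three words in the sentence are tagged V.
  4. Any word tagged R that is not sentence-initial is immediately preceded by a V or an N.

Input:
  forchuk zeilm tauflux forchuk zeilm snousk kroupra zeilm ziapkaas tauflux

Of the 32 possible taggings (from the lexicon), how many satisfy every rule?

12

Candidates per position — 1:forchuk {P,V}; 2:zeilm {N}; 3:tauflux {R,P}; 4:forchuk {P,V}; 5:zeilm {N}; 6:snousk {V}; 7:kroupra {P,R}; 8:zeilm {N}; 9:ziapkaas {V}; 10:tauflux {R,P}.
There are 32 candidate sequences in total.
Checking each against the rules leaves 12 sequences.
Count = 12.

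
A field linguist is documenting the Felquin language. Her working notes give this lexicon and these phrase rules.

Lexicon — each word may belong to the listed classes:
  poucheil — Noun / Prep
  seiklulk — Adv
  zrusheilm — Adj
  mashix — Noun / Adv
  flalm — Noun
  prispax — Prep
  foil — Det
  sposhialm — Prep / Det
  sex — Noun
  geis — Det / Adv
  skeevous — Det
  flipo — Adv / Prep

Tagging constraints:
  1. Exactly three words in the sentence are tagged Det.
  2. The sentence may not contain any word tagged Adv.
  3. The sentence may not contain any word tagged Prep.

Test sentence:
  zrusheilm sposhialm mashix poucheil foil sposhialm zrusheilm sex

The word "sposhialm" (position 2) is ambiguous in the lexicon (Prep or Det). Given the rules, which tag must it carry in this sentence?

Candidates per position — 1:zrusheilm {Adj}; 2:sposhialm {Prep,Det}; 3:mashix {Noun,Adv}; 4:poucheil {Noun,Prep}; 5:foil {Det}; 6:sposhialm {Prep,Det}; 7:zrusheilm {Adj}; 8:sex {Noun}.
If word 2 were Prep, no tagging could satisfy rule 1; so word 2 is Det.
If word 3 were Adv, no tagging could satisfy rule 2; so word 3 is Noun.
If word 4 were Prep, no tagging could satisfy rule 3; so word 4 is Noun.
If word 6 were Prep, no tagging could satisfy rule 1; so word 6 is Det.
That leaves exactly one tagging: Adj Det Noun Noun Det Det Adj Noun.
Checking: rule 1 ok; rule 2 ok; rule 3 ok.

Det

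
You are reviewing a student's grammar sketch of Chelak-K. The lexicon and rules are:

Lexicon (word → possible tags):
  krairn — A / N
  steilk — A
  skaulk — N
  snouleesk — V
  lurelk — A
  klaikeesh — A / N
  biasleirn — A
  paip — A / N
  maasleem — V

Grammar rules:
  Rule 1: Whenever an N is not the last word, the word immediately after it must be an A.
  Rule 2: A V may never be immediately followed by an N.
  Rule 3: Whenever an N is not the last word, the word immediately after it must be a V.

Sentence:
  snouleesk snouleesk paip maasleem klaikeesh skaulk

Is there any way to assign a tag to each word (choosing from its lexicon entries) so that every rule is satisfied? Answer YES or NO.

YES

Candidates per position — 1:snouleesk {V}; 2:snouleesk {V}; 3:paip {A,N}; 4:maasleem {V}; 5:klaikeesh {A,N}; 6:skaulk {N}.
One satisfying assignment: V V A V A N.
Checking: rule 1 satisfied; rule 2 satisfied; rule 3 satisfied.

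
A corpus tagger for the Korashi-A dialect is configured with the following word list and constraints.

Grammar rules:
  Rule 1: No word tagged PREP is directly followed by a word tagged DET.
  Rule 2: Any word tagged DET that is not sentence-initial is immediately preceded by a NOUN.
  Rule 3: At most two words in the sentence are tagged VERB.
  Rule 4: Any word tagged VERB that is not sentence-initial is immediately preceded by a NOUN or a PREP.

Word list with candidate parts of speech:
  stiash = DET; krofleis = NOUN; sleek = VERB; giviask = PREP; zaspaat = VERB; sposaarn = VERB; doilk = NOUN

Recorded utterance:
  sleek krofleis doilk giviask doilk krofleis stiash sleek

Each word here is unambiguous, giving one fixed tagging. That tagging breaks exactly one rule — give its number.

4

Fixed tagging: VERB NOUN NOUN PREP NOUN NOUN DET VERB.
Checking each rule: R1 pass, R2 pass, R3 pass, R4 fail.
Only rule 4 fails.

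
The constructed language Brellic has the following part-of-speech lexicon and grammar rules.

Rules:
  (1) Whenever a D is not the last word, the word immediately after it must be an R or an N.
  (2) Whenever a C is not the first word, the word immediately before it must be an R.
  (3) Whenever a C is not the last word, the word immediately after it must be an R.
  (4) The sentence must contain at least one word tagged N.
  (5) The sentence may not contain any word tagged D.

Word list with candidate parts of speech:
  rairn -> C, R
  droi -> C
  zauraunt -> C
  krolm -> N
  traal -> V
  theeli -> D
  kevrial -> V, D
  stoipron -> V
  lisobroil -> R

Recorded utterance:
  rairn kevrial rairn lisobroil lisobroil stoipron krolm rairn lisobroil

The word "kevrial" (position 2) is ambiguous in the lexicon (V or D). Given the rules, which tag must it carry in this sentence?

Candidates per position — 1:rairn {C,R}; 2:kevrial {V,D}; 3:rairn {C,R}; 4:lisobroil {R}; 5:lisobroil {R}; 6:stoipron {V}; 7:krolm {N}; 8:rairn {C,R}; 9:lisobroil {R}.
Word 1 cannot be C — rule 3 would then fail for every completion. It is R.
Word 2 cannot be D — rule 5 would then fail for every completion. It is V.
Word 3 cannot be C — rule 2 would then fail for every completion. It is R.
Word 8 cannot be C — rule 2 would then fail for every completion. It is R.
The unique satisfying tagging is: R V R R R V N R R.
Check: rule 1 satisfied; rule 2 satisfied; rule 3 satisfied; rule 4 satisfied; rule 5 satisfied.

V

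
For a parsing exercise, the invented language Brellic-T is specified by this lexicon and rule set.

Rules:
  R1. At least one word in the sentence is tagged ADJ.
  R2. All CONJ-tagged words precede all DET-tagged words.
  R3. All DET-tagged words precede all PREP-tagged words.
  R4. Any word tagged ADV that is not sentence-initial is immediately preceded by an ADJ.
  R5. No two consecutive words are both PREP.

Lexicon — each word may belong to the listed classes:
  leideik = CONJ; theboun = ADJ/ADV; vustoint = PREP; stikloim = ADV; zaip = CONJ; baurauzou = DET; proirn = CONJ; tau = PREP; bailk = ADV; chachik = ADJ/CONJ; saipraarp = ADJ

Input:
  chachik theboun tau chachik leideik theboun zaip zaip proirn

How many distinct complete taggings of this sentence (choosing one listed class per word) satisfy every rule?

Candidates per position — 1:chachik {ADJ,CONJ}; 2:theboun {ADJ,ADV}; 3:tau {PREP}; 4:chachik {ADJ,CONJ}; 5:leideik {CONJ}; 6:theboun {ADJ,ADV}; 7:zaip {CONJ}; 8:zaip {CONJ}; 9:proirn {CONJ}.
There are 16 candidate sequences in total.
Checking each against the rules leaves 6 sequences.
Count = 6.

6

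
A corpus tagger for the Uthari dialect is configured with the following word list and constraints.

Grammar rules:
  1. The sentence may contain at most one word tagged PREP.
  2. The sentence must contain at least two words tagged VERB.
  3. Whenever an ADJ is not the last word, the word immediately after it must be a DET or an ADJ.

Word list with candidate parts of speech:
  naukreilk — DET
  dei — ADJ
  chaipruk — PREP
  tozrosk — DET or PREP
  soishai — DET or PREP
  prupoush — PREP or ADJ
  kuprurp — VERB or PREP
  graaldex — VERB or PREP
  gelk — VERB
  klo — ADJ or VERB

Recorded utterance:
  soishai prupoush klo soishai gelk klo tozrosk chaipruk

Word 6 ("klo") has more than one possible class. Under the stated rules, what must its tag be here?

Candidates per position — 1:soishai {DET,PREP}; 2:prupoush {PREP,ADJ}; 3:klo {ADJ,VERB}; 4:soishai {DET,PREP}; 5:gelk {VERB}; 6:klo {ADJ,VERB}; 7:tozrosk {DET,PREP}; 8:chaipruk {PREP}.
At position 1, choosing PREP makes rule 1 impossible to satisfy; hence DET.
At position 2, choosing PREP makes rule 1 impossible to satisfy; hence ADJ.
At position 3, choosing VERB makes rule 3 impossible to satisfy; hence ADJ.
At position 4, choosing PREP makes rule 1 impossible to satisfy; hence DET.
At position 6, choosing ADJ makes rule 2 impossible to satisfy; hence VERB.
At position 7, choosing PREP makes rule 1 impossible to satisfy; hence DET.
So the tagging must be: DET ADJ ADJ DET VERB VERB DET PREP.
Verifying each rule — rule 1 holds; rule 2 holds; rule 3 holds.

VERB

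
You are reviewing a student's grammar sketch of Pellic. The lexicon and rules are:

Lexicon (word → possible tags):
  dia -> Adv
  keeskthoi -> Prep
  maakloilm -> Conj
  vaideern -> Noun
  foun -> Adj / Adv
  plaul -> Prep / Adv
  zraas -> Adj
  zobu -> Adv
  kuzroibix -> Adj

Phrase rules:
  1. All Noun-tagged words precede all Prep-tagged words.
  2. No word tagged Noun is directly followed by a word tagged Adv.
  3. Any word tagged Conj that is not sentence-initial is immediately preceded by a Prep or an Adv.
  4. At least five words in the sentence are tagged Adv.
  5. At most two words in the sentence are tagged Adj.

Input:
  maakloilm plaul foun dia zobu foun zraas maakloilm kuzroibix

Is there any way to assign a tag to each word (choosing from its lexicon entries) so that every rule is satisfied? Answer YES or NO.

NO

Candidates per position — 1:maakloilm {Conj}; 2:plaul {Prep,Adv}; 3:foun {Adj,Adv}; 4:dia {Adv}; 5:zobu {Adv}; 6:foun {Adj,Adv}; 7:zraas {Adj}; 8:maakloilm {Conj}; 9:kuzroibix {Adj}.
Rule 3 cannot be satisfied by any choice of tags from the lexicon.
So there is no consistent tagging.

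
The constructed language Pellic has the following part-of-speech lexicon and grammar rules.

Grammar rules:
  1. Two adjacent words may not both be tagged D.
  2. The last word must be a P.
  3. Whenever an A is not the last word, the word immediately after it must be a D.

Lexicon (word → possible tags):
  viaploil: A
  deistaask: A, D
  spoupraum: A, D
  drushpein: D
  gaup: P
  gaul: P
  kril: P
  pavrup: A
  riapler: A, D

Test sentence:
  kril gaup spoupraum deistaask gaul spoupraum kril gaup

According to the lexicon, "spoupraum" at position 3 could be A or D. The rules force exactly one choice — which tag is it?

A

Candidates per position — 1:kril {P}; 2:gaup {P}; 3:spoupraum {A,D}; 4:deistaask {A,D}; 5:gaul {P}; 6:spoupraum {A,D}; 7:kril {P}; 8:gaup {P}.
Word 4 cannot be A — rule 3 would then fail for every completion. It is D.
Word 6 cannot be A — rule 3 would then fail for every completion. It is D.
Word 3 cannot be D — rule 1 would then fail for every completion. It is A.
That leaves exactly one tagging: P P A D P D P P.
Rule-by-rule: rule 1 holds; rule 2 holds; rule 3 holds.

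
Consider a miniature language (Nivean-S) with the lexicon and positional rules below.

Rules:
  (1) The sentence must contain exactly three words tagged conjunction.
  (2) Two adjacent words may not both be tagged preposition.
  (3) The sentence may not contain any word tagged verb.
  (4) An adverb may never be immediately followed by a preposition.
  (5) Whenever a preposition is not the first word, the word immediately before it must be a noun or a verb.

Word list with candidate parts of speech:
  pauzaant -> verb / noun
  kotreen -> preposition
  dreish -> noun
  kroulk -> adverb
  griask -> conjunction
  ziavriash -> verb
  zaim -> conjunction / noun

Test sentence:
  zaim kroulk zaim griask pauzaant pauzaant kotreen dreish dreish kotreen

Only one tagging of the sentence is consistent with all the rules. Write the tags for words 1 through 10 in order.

conjunction adverb conjunction conjunction noun noun preposition noun noun preposition

Candidates per position — 1:zaim {conjunction,noun}; 2:kroulk {adverb}; 3:zaim {conjunction,noun}; 4:griask {conjunction}; 5:pauzaant {verb,noun}; 6:pauzaant {verb,noun}; 7:kotreen {preposition}; 8:dreish {noun}; 9:dreish {noun}; 10:kotreen {preposition}.
Position 1: tagging it noun would leave rule 1 unsatisfiable, so it must be conjunction.
Position 3: tagging it noun would leave rule 1 unsatisfiable, so it must be conjunction.
Position 5: tagging it verb would leave rule 3 unsatisfiable, so it must be noun.
Position 6: tagging it verb would leave rule 3 unsatisfiable, so it must be noun.
So the tagging must be: conjunction adverb conjunction conjunction noun noun preposition noun noun preposition.
Checking: rule 1 ✓; rule 2 ✓; rule 3 ✓; rule 4 ✓; rule 5 ✓.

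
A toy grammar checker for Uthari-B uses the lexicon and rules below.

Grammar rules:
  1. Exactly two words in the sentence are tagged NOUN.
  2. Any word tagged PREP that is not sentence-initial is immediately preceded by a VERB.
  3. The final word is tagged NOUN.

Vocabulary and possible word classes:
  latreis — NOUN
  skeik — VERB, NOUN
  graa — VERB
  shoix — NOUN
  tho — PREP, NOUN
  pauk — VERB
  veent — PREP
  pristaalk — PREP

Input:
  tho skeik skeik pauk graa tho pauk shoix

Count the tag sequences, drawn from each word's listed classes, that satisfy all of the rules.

Candidates per position — 1:tho {PREP,NOUN}; 2:skeik {VERB,NOUN}; 3:skeik {VERB,NOUN}; 4:pauk {VERB}; 5:graa {VERB}; 6:tho {PREP,NOUN}; 7:pauk {VERB}; 8:shoix {NOUN}.
There are 16 candidate sequences in total.
The sequences that satisfy every rule: PREP VERB VERB VERB VERB NOUN VERB NOUN; PREP VERB NOUN VERB VERB PREP VERB NOUN; PREP NOUN VERB VERB VERB PREP VERB NOUN; NOUN VERB VERB VERB VERB PREP VERB NOUN.
Count = 4.

4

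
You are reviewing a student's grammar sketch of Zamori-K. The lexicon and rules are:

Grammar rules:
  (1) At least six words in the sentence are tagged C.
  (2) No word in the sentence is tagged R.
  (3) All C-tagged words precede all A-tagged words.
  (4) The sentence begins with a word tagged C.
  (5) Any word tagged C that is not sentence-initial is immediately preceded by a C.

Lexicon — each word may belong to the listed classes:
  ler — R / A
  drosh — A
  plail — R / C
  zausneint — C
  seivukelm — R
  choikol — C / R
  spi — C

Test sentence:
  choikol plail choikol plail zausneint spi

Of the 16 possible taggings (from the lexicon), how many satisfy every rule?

1

Candidates per position — 1:choikol {C,R}; 2:plail {R,C}; 3:choikol {C,R}; 4:plail {R,C}; 5:zausneint {C}; 6:spi {C}.
There are 16 candidate sequences in total.
The sequences that satisfy every rule: C C C C C C.
Count = 1.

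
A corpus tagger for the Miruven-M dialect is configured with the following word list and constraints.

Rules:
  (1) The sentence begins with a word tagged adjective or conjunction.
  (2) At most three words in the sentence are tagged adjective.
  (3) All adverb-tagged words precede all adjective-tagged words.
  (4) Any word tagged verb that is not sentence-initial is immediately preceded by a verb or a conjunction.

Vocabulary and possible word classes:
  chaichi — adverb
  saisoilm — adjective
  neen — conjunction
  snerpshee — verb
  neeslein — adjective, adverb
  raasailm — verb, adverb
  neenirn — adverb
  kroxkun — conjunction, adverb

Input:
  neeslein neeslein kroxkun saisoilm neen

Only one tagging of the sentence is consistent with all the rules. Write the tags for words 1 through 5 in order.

Candidates per position — 1:neeslein {adjective,adverb}; 2:neeslein {adjective,adverb}; 3:kroxkun {conjunction,adverb}; 4:saisoilm {adjective}; 5:neen {conjunction}.
If word 1 were adverb, no tagging could satisfy rule 1; so word 1 is adjective.
If word 2 were adverb, no tagging could satisfy rule 3; so word 2 is adjective.
If word 3 were adverb, no tagging could satisfy rule 3; so word 3 is conjunction.
That leaves exactly one tagging: adjective adjective conjunction adjective conjunction.
Checking: rule 1 ok; rule 2 ok; rule 3 ok; rule 4 ok.

adjective adjective conjunction adjective conjunction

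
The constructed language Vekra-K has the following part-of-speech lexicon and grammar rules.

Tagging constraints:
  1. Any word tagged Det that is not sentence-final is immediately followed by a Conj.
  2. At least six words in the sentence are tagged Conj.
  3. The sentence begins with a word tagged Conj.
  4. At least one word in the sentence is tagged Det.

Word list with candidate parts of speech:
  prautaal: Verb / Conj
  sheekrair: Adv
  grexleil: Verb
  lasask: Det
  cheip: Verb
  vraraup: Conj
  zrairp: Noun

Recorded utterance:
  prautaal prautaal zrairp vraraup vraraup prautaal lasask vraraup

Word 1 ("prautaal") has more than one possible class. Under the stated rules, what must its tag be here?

Conj

Candidates per position — 1:prautaal {Verb,Conj}; 2:prautaal {Verb,Conj}; 3:zrairp {Noun}; 4:vraraup {Conj}; 5:vraraup {Conj}; 6:prautaal {Verb,Conj}; 7:lasask {Det}; 8:vraraup {Conj}.
Position 1: tagging it Verb would leave rule 2 unsatisfiable, so it must be Conj.
Position 2: tagging it Verb would leave rule 2 unsatisfiable, so it must be Conj.
Position 6: tagging it Verb would leave rule 2 unsatisfiable, so it must be Conj.
That leaves exactly one tagging: Conj Conj Noun Conj Conj Conj Det Conj.
Checking: rule 1 ✓; rule 2 ✓; rule 3 ✓; rule 4 ✓.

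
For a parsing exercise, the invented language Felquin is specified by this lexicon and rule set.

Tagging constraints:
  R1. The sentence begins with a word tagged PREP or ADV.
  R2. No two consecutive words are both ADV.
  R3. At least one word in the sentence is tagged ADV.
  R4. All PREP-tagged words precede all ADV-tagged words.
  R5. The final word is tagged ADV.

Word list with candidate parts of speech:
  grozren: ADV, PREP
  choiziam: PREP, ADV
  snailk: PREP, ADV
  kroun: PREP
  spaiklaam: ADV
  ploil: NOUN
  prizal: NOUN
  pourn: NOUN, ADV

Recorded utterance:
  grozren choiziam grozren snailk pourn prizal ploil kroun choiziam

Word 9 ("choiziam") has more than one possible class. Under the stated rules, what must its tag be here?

Candidates per position — 1:grozren {ADV,PREP}; 2:choiziam {PREP,ADV}; 3:grozren {ADV,PREP}; 4:snailk {PREP,ADV}; 5:pourn {NOUN,ADV}; 6:prizal {NOUN}; 7:ploil {NOUN}; 8:kroun {PREP}; 9:choiziam {PREP,ADV}.
At position 1, choosing ADV makes rule 4 impossible to satisfy; hence PREP.
At position 2, choosing ADV makes rule 4 impossible to satisfy; hence PREP.
At position 3, choosing ADV makes rule 4 impossible to satisfy; hence PREP.
At position 4, choosing ADV makes rule 4 impossible to satisfy; hence PREP.
At position 5, choosing ADV makes rule 4 impossible to satisfy; hence NOUN.
At position 9, choosing PREP makes rule 3 impossible to satisfy; hence ADV.
So the tagging must be: PREP PREP PREP PREP NOUN NOUN NOUN PREP ADV.
Checking: rule 1 satisfied; rule 2 satisfied; rule 3 satisfied; rule 4 satisfied; rule 5 satisfied.

ADV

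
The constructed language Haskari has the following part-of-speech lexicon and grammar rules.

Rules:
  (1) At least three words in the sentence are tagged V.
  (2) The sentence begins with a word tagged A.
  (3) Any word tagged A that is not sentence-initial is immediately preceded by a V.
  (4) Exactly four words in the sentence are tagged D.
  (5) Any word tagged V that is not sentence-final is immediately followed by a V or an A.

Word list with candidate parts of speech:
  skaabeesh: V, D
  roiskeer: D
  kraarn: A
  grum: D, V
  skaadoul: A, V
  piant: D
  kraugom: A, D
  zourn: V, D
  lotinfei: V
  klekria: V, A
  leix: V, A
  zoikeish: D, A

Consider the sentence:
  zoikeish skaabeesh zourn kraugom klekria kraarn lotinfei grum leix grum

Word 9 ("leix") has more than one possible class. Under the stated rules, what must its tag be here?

Candidates per position — 1:zoikeish {D,A}; 2:skaabeesh {V,D}; 3:zourn {V,D}; 4:kraugom {A,D}; 5:klekria {V,A}; 6:kraarn {A}; 7:lotinfei {V}; 8:grum {D,V}; 9:leix {V,A}; 10:grum {D,V}.
Word 1 cannot be D — rule 2 would then fail for every completion. It is A.
Word 5 cannot be A — rule 3 would then fail for every completion. It is V.
Word 8 cannot be D — rule 5 would then fail for every completion. It is V.
Word 10 cannot be V — rule 4 would then fail for every completion. It is D.
Word 2 cannot be V — rule 4 would then fail for every completion. It is D.
Word 3 cannot be V — rule 4 would then fail for every completion. It is D.
Word 4 cannot be A — rule 3 would then fail for every completion. It is D.
Word 9 cannot be V — rule 5 would then fail for every completion. It is A.
That leaves exactly one tagging: A D D D V A V V A D.
Rule-by-rule: rule 1 ✓; rule 2 ✓; rule 3 ✓; rule 4 ✓; rule 5 ✓.

A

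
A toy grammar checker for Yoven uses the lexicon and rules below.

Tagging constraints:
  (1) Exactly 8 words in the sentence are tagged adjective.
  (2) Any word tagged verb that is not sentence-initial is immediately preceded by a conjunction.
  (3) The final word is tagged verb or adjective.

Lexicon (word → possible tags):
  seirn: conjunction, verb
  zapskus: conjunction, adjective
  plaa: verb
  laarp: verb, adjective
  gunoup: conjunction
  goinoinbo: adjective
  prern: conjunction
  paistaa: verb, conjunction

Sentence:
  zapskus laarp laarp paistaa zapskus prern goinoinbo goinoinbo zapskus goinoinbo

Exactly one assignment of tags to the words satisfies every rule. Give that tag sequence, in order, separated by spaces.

adjective adjective adjective conjunction adjective conjunction adjective adjective adjective adjective

Candidates per position — 1:zapskus {conjunction,adjective}; 2:laarp {verb,adjective}; 3:laarp {verb,adjective}; 4:paistaa {verb,conjunction}; 5:zapskus {conjunction,adjective}; 6:prern {conjunction}; 7:goinoinbo {adjective}; 8:goinoinbo {adjective}; 9:zapskus {conjunction,adjective}; 10:goinoinbo {adjective}.
Position 1: tagging it conjunction would leave rule 1 unsatisfiable, so it must be adjective.
Position 2: tagging it verb would leave rule 1 unsatisfiable, so it must be adjective.
Position 3: tagging it verb would leave rule 1 unsatisfiable, so it must be adjective.
Position 4: tagging it verb would leave rule 2 unsatisfiable, so it must be conjunction.
Position 5: tagging it conjunction would leave rule 1 unsatisfiable, so it must be adjective.
Position 9: tagging it conjunction would leave rule 1 unsatisfiable, so it must be adjective.
The unique satisfying tagging is: adjective adjective adjective conjunction adjective conjunction adjective adjective adjective adjective.
Rule-by-rule: rule 1 satisfied; rule 2 satisfied; rule 3 satisfied.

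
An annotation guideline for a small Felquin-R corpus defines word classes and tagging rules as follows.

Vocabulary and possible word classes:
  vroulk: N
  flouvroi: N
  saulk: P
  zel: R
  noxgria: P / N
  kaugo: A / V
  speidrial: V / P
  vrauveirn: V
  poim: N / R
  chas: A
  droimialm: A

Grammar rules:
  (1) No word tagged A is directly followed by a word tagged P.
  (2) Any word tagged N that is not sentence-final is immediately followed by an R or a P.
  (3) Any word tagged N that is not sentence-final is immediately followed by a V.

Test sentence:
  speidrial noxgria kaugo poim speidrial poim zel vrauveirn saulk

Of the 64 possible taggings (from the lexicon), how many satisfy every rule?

Candidates per position — 1:speidrial {V,P}; 2:noxgria {P,N}; 3:kaugo {A,V}; 4:poim {N,R}; 5:speidrial {V,P}; 6:poim {N,R}; 7:zel {R}; 8:vrauveirn {V}; 9:saulk {P}.
There are 64 candidate sequences in total.
Checking each against the rules leaves 8 sequences.
Count = 8.

8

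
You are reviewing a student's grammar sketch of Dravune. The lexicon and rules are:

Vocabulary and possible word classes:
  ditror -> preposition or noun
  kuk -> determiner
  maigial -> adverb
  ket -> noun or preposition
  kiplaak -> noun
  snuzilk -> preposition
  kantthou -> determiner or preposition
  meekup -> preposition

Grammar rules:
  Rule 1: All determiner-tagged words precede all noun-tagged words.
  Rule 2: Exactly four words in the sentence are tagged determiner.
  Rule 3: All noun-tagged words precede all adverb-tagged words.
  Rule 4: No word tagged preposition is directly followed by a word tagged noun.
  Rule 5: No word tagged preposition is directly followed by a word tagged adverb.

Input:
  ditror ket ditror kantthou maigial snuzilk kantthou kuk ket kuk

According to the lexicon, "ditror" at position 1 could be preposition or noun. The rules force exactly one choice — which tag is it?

Candidates per position — 1:ditror {preposition,noun}; 2:ket {noun,preposition}; 3:ditror {preposition,noun}; 4:kantthou {determiner,preposition}; 5:maigial {adverb}; 6:snuzilk {preposition}; 7:kantthou {determiner,preposition}; 8:kuk {determiner}; 9:ket {noun,preposition}; 10:kuk {determiner}.
At position 1, choosing noun makes rule 1 impossible to satisfy; hence preposition.
At position 2, choosing noun makes rule 1 impossible to satisfy; hence preposition.
At position 3, choosing noun makes rule 1 impossible to satisfy; hence preposition.
At position 4, choosing preposition makes rule 2 impossible to satisfy; hence determiner.
At position 7, choosing preposition makes rule 2 impossible to satisfy; hence determiner.
At position 9, choosing noun makes rule 1 impossible to satisfy; hence preposition.
So the tagging must be: preposition preposition preposition determiner adverb preposition determiner determiner preposition determiner.
Verifying each rule — rule 1 holds; rule 2 holds; rule 3 holds; rule 4 holds; rule 5 holds.

preposition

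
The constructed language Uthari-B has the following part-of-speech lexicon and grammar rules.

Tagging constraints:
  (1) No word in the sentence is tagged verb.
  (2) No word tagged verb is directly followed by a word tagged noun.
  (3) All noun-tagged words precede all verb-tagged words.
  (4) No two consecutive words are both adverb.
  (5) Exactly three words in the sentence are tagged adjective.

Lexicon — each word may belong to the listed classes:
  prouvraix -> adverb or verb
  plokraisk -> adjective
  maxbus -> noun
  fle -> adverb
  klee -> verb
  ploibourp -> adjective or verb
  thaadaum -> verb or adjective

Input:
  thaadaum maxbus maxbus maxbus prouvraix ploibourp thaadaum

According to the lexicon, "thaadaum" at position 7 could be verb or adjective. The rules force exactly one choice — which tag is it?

adjective

Candidates per position — 1:thaadaum {verb,adjective}; 2:maxbus {noun}; 3:maxbus {noun}; 4:maxbus {noun}; 5:prouvraix {adverb,verb}; 6:ploibourp {adjective,verb}; 7:thaadaum {verb,adjective}.
Position 1: tagging it verb would leave rule 1 unsatisfiable, so it must be adjective.
Position 5: tagging it verb would leave rule 1 unsatisfiable, so it must be adverb.
Position 6: tagging it verb would leave rule 1 unsatisfiable, so it must be adjective.
Position 7: tagging it verb would leave rule 1 unsatisfiable, so it must be adjective.
The only consistent sequence is: adjective noun noun noun adverb adjective adjective.
Rule-by-rule: rule 1 satisfied; rule 2 satisfied; rule 3 satisfied; rule 4 satisfied; rule 5 satisfied.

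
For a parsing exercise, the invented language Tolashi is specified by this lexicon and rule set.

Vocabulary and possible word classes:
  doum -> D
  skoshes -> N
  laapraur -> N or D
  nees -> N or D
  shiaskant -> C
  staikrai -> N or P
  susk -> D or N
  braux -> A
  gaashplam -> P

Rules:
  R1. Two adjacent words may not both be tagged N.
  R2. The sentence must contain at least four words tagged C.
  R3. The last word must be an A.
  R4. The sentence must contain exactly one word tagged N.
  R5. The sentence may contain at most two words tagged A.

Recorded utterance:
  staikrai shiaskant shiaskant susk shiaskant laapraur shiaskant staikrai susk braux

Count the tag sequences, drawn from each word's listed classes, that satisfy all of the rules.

Candidates per position — 1:staikrai {N,P}; 2:shiaskant {C}; 3:shiaskant {C}; 4:susk {D,N}; 5:shiaskant {C}; 6:laapraur {N,D}; 7:shiaskant {C}; 8:staikrai {N,P}; 9:susk {D,N}; 10:braux {A}.
There are 32 candidate sequences in total.
The sequences that satisfy every rule: N C C D C D C P D A; P C C D C N C P D A; P C C D C D C N D A; P C C D C D C P N A; P C C N C D C P D A.
Count = 5.

5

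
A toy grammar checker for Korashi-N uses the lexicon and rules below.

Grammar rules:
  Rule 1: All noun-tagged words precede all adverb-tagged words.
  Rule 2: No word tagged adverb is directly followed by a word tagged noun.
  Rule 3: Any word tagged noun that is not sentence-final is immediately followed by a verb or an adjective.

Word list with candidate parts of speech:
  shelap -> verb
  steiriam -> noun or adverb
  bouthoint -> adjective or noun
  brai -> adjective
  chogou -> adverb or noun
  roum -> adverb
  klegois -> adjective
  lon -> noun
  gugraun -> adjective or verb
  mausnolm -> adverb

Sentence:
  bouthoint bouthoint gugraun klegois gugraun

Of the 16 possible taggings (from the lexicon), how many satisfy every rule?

Candidates per position — 1:bouthoint {adjective,noun}; 2:bouthoint {adjective,noun}; 3:gugraun {adjective,verb}; 4:klegois {adjective}; 5:gugraun {adjective,verb}.
There are 16 candidate sequences in total.
Checking each against the rules leaves 12 sequences.
Count = 12.

12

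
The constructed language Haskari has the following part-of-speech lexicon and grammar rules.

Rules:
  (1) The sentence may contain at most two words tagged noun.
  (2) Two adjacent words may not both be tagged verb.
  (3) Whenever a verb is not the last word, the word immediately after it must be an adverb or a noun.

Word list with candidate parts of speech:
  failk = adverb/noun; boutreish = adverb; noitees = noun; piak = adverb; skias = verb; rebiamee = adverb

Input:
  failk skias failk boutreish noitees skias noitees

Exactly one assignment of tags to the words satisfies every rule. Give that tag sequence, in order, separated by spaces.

adverb verb adverb adverb noun verb noun

Candidates per position — 1:failk {adverb,noun}; 2:skias {verb}; 3:failk {adverb,noun}; 4:boutreish {adverb}; 5:noitees {noun}; 6:skias {verb}; 7:noitees {noun}.
At position 1, choosing noun makes rule 1 impossible to satisfy; hence adverb.
At position 3, choosing noun makes rule 1 impossible to satisfy; hence adverb.
The unique satisfying tagging is: adverb verb adverb adverb noun verb noun.
Check: rule 1 satisfied; rule 2 satisfied; rule 3 satisfied.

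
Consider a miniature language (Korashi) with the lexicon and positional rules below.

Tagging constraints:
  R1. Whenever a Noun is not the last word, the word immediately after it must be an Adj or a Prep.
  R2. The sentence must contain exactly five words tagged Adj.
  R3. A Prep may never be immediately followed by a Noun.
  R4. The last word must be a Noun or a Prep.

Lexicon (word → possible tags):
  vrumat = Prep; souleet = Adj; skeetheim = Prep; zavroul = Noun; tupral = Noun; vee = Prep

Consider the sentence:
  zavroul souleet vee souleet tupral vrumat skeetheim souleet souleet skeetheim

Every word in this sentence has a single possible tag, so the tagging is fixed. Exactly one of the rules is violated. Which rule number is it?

Fixed tagging: Noun Adj Prep Adj Noun Prep Prep Adj Adj Prep.
Rule check: R1 ✓, R2 ✗, R3 ✓, R4 ✓.
Only rule 2 fails.

2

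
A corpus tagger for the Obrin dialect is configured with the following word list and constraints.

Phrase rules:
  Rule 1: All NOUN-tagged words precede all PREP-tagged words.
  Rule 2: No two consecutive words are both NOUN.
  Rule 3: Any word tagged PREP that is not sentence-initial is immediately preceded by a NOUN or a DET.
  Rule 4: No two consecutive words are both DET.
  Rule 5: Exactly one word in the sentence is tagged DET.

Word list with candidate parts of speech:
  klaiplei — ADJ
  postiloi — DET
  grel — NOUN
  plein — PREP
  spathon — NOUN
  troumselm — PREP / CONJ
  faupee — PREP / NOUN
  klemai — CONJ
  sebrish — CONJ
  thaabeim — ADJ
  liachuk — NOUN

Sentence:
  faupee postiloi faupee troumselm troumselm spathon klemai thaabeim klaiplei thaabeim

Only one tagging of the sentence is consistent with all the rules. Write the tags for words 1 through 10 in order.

NOUN DET NOUN CONJ CONJ NOUN CONJ ADJ ADJ ADJ

Candidates per position — 1:faupee {PREP,NOUN}; 2:postiloi {DET}; 3:faupee {PREP,NOUN}; 4:troumselm {PREP,CONJ}; 5:troumselm {PREP,CONJ}; 6:spathon {NOUN}; 7:klemai {CONJ}; 8:thaabeim {ADJ}; 9:klaiplei {ADJ}; 10:thaabeim {ADJ}.
If word 1 were PREP, no tagging could satisfy rule 1; so word 1 is NOUN.
If word 3 were PREP, no tagging could satisfy rule 1; so word 3 is NOUN.
If word 4 were PREP, no tagging could satisfy rule 1; so word 4 is CONJ.
If word 5 were PREP, no tagging could satisfy rule 1; so word 5 is CONJ.
The unique satisfying tagging is: NOUN DET NOUN CONJ CONJ NOUN CONJ ADJ ADJ ADJ.
Checking: rule 1 ✓; rule 2 ✓; rule 3 ✓; rule 4 ✓; rule 5 ✓.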